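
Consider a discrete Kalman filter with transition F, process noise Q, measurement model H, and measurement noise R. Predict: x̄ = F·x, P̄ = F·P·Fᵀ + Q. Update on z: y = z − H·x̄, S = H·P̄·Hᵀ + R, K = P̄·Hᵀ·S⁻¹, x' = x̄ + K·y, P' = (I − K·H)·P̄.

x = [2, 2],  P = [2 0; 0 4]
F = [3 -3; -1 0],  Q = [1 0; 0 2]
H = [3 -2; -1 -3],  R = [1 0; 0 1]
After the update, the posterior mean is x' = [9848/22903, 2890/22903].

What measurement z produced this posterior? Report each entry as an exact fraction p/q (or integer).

x̄ = F·x = [0, -2]
P̄ = F·P·Fᵀ + Q = [55 -6; -6 4]
S = H·P̄·Hᵀ + R = [584 -99; -99 56]
K = P̄·Hᵀ·S⁻¹ = [6249/22903 -4085/22903; -2050/22903 -6078/22903]
x' − x̄ = [9848/22903, 48696/22903] = K·y
y = (KᵀK)⁻¹·Kᵀ·(x' − x̄) = [-3, -7]
z = y + H·x̄ = [-3, -7] + [4, 6] = [1, -1]

z = [1, -1]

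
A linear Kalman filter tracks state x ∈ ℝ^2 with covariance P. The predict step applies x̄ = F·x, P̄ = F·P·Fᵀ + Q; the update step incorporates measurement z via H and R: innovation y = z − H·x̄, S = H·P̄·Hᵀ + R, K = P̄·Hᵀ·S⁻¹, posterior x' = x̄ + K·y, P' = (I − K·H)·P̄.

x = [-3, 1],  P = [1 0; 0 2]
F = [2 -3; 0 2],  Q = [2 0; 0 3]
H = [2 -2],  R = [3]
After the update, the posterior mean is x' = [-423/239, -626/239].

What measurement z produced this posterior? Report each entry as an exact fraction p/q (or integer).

z = [2]

x̄ = F·x = [-9, 2]
P̄ = F·P·Fᵀ + Q = [24 -12; -12 11]
S = H·P̄·Hᵀ + R = [239]
K = P̄·Hᵀ·S⁻¹ = [72/239; -46/239]
x' − x̄ = [1728/239, -1104/239] = K·y
y = (KᵀK)⁻¹·Kᵀ·(x' − x̄) = [24]
z = y + H·x̄ = [24] + [-22] = [2]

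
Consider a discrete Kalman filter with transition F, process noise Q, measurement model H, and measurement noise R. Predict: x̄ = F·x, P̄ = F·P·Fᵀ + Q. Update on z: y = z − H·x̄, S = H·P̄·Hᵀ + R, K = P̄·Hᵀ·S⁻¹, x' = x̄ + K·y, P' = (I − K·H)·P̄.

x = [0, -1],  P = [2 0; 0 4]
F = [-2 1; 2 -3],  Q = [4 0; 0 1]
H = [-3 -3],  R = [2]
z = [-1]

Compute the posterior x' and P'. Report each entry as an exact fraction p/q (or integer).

x' = [-131/191, 198/191]
P' = [2912/191 -2920/191; -2920/191 2970/191]

x̄ = F·x = [-1, 3]
P̄ = F·P·Fᵀ + Q = [16 -20; -20 45]
y = z − H·x̄ = [5]
S = H·P̄·Hᵀ + R = [191]
K = P̄·Hᵀ·S⁻¹ = [12/191; -75/191]
x' = x̄ + K·y = [-131/191, 198/191]
P' = (I − K·H)·P̄ = [2912/191 -2920/191; -2920/191 2970/191]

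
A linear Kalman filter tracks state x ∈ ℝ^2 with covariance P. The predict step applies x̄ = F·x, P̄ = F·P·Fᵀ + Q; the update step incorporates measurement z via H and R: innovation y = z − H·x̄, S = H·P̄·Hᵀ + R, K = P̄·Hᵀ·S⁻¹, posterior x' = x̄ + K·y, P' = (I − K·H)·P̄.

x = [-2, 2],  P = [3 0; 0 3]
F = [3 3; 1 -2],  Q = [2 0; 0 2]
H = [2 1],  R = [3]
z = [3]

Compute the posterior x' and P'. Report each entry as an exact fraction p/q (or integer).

x̄ = F·x = [0, -6]
P̄ = F·P·Fᵀ + Q = [56 -9; -9 17]
y = z − H·x̄ = [9]
S = H·P̄·Hᵀ + R = [208]
K = P̄·Hᵀ·S⁻¹ = [103/208; -1/208]
x' = x̄ + K·y = [927/208, -1257/208]
P' = (I − K·H)·P̄ = [1039/208 -1769/208; -1769/208 3535/208]

x' = [927/208, -1257/208]
P' = [1039/208 -1769/208; -1769/208 3535/208]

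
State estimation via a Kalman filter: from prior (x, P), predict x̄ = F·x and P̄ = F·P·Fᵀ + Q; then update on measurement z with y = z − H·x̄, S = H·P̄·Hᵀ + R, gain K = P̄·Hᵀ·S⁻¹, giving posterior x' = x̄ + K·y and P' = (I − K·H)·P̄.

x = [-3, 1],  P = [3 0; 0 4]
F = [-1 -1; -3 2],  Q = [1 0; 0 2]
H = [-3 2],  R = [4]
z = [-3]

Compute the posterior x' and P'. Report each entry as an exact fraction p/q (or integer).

x' = [453/122, 1031/244]
P' = [367/61 1079/122; 1079/122 3411/244]

x̄ = F·x = [2, 11]
P̄ = F·P·Fᵀ + Q = [8 1; 1 45]
y = z − H·x̄ = [-19]
S = H·P̄·Hᵀ + R = [244]
K = P̄·Hᵀ·S⁻¹ = [-11/122; 87/244]
x' = x̄ + K·y = [453/122, 1031/244]
P' = (I − K·H)·P̄ = [367/61 1079/122; 1079/122 3411/244]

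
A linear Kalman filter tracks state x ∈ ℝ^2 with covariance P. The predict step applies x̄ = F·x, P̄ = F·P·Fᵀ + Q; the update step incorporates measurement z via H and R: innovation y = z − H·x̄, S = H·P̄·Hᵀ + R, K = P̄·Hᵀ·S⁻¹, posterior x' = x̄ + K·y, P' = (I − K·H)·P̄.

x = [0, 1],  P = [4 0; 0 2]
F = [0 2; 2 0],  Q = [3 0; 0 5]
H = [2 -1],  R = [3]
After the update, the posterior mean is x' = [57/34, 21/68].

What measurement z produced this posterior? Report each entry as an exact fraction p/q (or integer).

x̄ = F·x = [2, 0]
P̄ = F·P·Fᵀ + Q = [11 0; 0 21]
S = H·P̄·Hᵀ + R = [68]
K = P̄·Hᵀ·S⁻¹ = [11/34; -21/68]
x' − x̄ = [-11/34, 21/68] = K·y
y = (KᵀK)⁻¹·Kᵀ·(x' − x̄) = [-1]
z = y + H·x̄ = [-1] + [4] = [3]

z = [3]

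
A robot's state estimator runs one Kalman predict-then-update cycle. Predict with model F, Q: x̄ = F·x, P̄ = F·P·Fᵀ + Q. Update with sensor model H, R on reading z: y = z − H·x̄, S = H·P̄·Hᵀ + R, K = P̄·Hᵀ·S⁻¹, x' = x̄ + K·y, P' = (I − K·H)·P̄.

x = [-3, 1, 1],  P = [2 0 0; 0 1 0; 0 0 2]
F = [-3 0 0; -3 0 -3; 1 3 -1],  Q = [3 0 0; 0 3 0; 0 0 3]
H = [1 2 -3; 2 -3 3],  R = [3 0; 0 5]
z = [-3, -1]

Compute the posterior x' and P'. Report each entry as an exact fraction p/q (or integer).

x̄ = F·x = [9, 6, -1]
P̄ = F·P·Fᵀ + Q = [21 18 -6; 18 39 0; -6 0 16]
y = z − H·x̄ = [-27, 2]
S = H·P̄·Hᵀ + R = [432 -300; -300 296]
K = P̄·Hᵀ·S⁻¹ = [275/789 265/1052; 343/3156 -43/263; -36/263 -9/526]
x' = x̄ + K·y = [49/526, 2881/1052, 700/263]
P' = (I − K·H)·P̄ = [1271/526 5201/1052 987/263; 5201/1052 4030/263 6183/526; 987/263 6183/526 2426/263]

x' = [49/526, 2881/1052, 700/263]
P' = [1271/526 5201/1052 987/263; 5201/1052 4030/263 6183/526; 987/263 6183/526 2426/263]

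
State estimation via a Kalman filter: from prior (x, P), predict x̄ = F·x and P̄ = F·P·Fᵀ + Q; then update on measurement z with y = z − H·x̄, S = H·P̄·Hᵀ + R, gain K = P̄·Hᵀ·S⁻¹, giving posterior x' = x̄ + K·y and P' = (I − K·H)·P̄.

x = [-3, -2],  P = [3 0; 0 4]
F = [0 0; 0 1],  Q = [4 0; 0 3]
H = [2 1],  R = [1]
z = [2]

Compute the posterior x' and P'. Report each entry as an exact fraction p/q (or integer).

x' = [4/3, -5/6]
P' = [4/3 -7/3; -7/3 119/24]

x̄ = F·x = [0, -2]
P̄ = F·P·Fᵀ + Q = [4 0; 0 7]
y = z − H·x̄ = [4]
S = H·P̄·Hᵀ + R = [24]
K = P̄·Hᵀ·S⁻¹ = [1/3; 7/24]
x' = x̄ + K·y = [4/3, -5/6]
P' = (I − K·H)·P̄ = [4/3 -7/3; -7/3 119/24]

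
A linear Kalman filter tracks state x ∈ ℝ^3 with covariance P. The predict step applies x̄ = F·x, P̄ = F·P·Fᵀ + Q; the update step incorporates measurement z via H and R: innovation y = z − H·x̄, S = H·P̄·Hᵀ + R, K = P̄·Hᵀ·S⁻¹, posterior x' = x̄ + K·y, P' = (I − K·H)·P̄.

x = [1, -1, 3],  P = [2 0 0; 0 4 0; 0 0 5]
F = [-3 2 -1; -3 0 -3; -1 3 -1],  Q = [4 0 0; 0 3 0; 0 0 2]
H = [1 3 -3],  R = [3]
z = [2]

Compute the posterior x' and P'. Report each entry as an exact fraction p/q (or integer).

x̄ = F·x = [-8, -12, -7]
P̄ = F·P·Fᵀ + Q = [43 33 35; 33 66 21; 35 21 45]
y = z − H·x̄ = [25]
S = H·P̄·Hᵀ + R = [655]
K = P̄·Hᵀ·S⁻¹ = [37/655; 168/655; -37/655]
x' = x̄ + K·y = [-863/131, -732/131, -1102/131]
P' = (I − K·H)·P̄ = [26796/655 15399/655 24294/655; 15399/655 15006/655 19971/655; 24294/655 19971/655 28106/655]

x' = [-863/131, -732/131, -1102/131]
P' = [26796/655 15399/655 24294/655; 15399/655 15006/655 19971/655; 24294/655 19971/655 28106/655]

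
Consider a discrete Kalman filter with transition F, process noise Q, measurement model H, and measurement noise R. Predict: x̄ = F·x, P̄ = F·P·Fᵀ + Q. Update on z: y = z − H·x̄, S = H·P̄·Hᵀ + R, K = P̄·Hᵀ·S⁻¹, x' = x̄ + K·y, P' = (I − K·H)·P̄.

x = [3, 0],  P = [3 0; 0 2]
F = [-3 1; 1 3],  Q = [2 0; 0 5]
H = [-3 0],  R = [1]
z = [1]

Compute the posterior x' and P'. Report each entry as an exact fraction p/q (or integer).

x' = [-51/140, 303/140]
P' = [31/280 -3/280; -3/280 7199/280]

x̄ = F·x = [-9, 3]
P̄ = F·P·Fᵀ + Q = [31 -3; -3 26]
y = z − H·x̄ = [-26]
S = H·P̄·Hᵀ + R = [280]
K = P̄·Hᵀ·S⁻¹ = [-93/280; 9/280]
x' = x̄ + K·y = [-51/140, 303/140]
P' = (I − K·H)·P̄ = [31/280 -3/280; -3/280 7199/280]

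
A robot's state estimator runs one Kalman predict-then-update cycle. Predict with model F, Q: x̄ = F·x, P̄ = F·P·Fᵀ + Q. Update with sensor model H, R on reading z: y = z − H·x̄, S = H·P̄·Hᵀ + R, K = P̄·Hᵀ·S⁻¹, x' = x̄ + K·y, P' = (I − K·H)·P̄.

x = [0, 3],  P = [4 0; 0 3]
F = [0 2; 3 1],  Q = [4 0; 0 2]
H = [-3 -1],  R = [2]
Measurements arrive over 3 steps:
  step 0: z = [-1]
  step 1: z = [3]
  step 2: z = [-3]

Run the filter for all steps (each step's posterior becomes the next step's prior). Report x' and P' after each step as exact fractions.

step 0: x' = [258/223, -511/223], P' = [652/223 -1848/223; -1848/223 5662/223]
step 1: x' = [-13886/9755, 12199/9755], P' = [70284/107305 -139996/107305; -139996/107305 421584/107305]
step 2: x' = [905876/447785, -1367038/447785], P' = [3171112/4925635 -6338406/4925635; -6338406/4925635 19234393/4925635]

step 0: x̄ = F·x = [6, 3]
step 0: P̄ = F·P·Fᵀ + Q = [16 6; 6 41]
step 0: y = z − H·x̄ = [20]
step 0: S = H·P̄·Hᵀ + R = [223]
step 0: K = P̄·Hᵀ·S⁻¹ = [-54/223; -59/223]
step 0: x' = x̄ + K·y = [258/223, -511/223]
step 0: P' = (I − K·H)·P̄ = [652/223 -1848/223; -1848/223 5662/223]
step 1: x̄ = F·x = [-1022/223, 263/223]
step 1: P̄ = F·P·Fᵀ + Q = [23540/223 236/223; 236/223 888/223]
step 1: y = z − H·x̄ = [-2134/223]
step 1: S = H·P̄·Hᵀ + R = [214610/223]
step 1: K = P̄·Hᵀ·S⁻¹ = [-35428/107305; -798/107305]
step 1: x' = x̄ + K·y = [-13886/9755, 12199/9755]
step 1: P' = (I − K·H)·P̄ = [70284/107305 -139996/107305; -139996/107305 421584/107305]
step 2: x̄ = F·x = [24398/9755, -29459/9755]
step 2: P̄ = F·P·Fᵀ + Q = [2115556/107305 3192/107305; 3192/107305 428774/107305]
step 2: y = z − H·x̄ = [2894/1951]
step 2: S = H·P̄·Hᵀ + R = [358228/1951]
step 2: K = P̄·Hᵀ·S⁻¹ = [-28863/89557; -3985/179114]
step 2: x' = x̄ + K·y = [905876/447785, -1367038/447785]
step 2: P' = (I − K·H)·P̄ = [3171112/4925635 -6338406/4925635; -6338406/4925635 19234393/4925635]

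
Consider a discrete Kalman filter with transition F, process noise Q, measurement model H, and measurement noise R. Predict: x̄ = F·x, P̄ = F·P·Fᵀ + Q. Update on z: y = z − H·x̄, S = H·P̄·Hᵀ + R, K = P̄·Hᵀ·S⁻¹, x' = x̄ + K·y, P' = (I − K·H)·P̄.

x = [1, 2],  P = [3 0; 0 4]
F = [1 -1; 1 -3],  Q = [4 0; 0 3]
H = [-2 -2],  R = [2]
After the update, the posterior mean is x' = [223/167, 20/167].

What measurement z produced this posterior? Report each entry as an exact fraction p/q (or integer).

x̄ = F·x = [-1, -5]
P̄ = F·P·Fᵀ + Q = [11 15; 15 42]
S = H·P̄·Hᵀ + R = [334]
K = P̄·Hᵀ·S⁻¹ = [-26/167; -57/167]
x' − x̄ = [390/167, 855/167] = K·y
y = (KᵀK)⁻¹·Kᵀ·(x' − x̄) = [-15]
z = y + H·x̄ = [-15] + [12] = [-3]

z = [-3]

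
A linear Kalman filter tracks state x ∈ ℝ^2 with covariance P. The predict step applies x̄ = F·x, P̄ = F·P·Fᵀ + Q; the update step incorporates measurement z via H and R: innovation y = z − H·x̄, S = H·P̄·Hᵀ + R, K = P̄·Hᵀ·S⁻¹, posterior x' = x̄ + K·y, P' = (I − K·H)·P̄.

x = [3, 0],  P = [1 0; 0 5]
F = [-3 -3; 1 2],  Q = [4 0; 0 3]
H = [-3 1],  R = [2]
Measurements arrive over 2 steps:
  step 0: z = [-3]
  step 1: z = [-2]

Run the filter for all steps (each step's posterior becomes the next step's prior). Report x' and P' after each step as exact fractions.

step 0: x' = [117/746, -1821/746], P' = [419/746 843/746; 843/746 2775/746]
step 1: x' = [66251/197907, -625921/593721], P' = [33282/65969 188734/197907; 188734/197907 1885828/593721]

step 0: x̄ = F·x = [-9, 3]
step 0: P̄ = F·P·Fᵀ + Q = [58 -33; -33 24]
step 0: y = z − H·x̄ = [-33]
step 0: S = H·P̄·Hᵀ + R = [746]
step 0: K = P̄·Hᵀ·S⁻¹ = [-207/746; 123/746]
step 0: x' = x̄ + K·y = [117/746, -1821/746]
step 0: P' = (I − K·H)·P̄ = [419/746 843/746; 843/746 2775/746]
step 1: x̄ = F·x = [2556/373, -3525/746]
step 1: P̄ = F·P·Fᵀ + Q = [23452/373 -12747/373; -12747/373 17129/746]
step 1: y = z − H·x̄ = [17369/746]
step 1: S = H·P̄·Hᵀ + R = [593721/746]
step 1: K = P̄·Hᵀ·S⁻¹ = [-55402/197907; 93611/593721]
step 1: x' = x̄ + K·y = [66251/197907, -625921/593721]
step 1: P' = (I − K·H)·P̄ = [33282/65969 188734/197907; 188734/197907 1885828/593721]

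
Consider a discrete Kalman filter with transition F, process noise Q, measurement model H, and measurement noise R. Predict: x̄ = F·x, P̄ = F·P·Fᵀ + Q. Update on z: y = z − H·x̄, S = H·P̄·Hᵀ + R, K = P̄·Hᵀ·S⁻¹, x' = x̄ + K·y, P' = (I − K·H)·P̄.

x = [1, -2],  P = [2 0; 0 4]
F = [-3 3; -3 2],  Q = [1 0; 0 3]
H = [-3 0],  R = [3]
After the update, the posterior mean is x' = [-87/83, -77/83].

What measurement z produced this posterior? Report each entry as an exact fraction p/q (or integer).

z = [3]

x̄ = F·x = [-9, -7]
P̄ = F·P·Fᵀ + Q = [55 42; 42 37]
S = H·P̄·Hᵀ + R = [498]
K = P̄·Hᵀ·S⁻¹ = [-55/166; -21/83]
x' − x̄ = [660/83, 504/83] = K·y
y = (KᵀK)⁻¹·Kᵀ·(x' − x̄) = [-24]
z = y + H·x̄ = [-24] + [27] = [3]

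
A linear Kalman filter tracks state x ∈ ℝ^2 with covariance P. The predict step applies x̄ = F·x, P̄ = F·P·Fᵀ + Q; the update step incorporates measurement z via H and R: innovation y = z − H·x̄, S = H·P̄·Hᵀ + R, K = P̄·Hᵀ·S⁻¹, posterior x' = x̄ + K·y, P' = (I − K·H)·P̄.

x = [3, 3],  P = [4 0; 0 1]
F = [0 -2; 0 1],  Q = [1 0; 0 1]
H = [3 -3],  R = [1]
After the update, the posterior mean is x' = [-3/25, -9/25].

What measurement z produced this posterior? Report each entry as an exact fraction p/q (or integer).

z = [1]

x̄ = F·x = [-6, 3]
P̄ = F·P·Fᵀ + Q = [5 -2; -2 2]
S = H·P̄·Hᵀ + R = [100]
K = P̄·Hᵀ·S⁻¹ = [21/100; -3/25]
x' − x̄ = [147/25, -84/25] = K·y
y = (KᵀK)⁻¹·Kᵀ·(x' − x̄) = [28]
z = y + H·x̄ = [28] + [-27] = [1]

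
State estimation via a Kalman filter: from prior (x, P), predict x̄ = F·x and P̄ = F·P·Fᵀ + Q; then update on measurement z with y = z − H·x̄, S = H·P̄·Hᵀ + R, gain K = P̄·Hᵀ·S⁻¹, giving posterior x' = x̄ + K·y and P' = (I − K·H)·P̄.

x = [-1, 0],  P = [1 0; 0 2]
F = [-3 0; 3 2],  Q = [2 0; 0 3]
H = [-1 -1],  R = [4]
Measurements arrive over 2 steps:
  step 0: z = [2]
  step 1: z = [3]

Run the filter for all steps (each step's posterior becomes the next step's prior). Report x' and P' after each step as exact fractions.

step 0: x' = [47/17, -73/17], P' = [183/17 -175/17; -175/17 219/17]
step 1: x' = [-2477/1029, -330/343], P' = [32629/1029 -9431/343; -9431/343 9267/343]

step 0: x̄ = F·x = [3, -3]
step 0: P̄ = F·P·Fᵀ + Q = [11 -9; -9 20]
step 0: y = z − H·x̄ = [2]
step 0: S = H·P̄·Hᵀ + R = [17]
step 0: K = P̄·Hᵀ·S⁻¹ = [-2/17; -11/17]
step 0: x' = x̄ + K·y = [47/17, -73/17]
step 0: P' = (I − K·H)·P̄ = [183/17 -175/17; -175/17 219/17]
step 1: x̄ = F·x = [-141/17, -5/17]
step 1: P̄ = F·P·Fᵀ + Q = [1681/17 -597/17; -597/17 474/17]
step 1: y = z − H·x̄ = [-95/17]
step 1: S = H·P̄·Hᵀ + R = [1029/17]
step 1: K = P̄·Hᵀ·S⁻¹ = [-1084/1029; 41/343]
step 1: x' = x̄ + K·y = [-2477/1029, -330/343]
step 1: P' = (I − K·H)·P̄ = [32629/1029 -9431/343; -9431/343 9267/343]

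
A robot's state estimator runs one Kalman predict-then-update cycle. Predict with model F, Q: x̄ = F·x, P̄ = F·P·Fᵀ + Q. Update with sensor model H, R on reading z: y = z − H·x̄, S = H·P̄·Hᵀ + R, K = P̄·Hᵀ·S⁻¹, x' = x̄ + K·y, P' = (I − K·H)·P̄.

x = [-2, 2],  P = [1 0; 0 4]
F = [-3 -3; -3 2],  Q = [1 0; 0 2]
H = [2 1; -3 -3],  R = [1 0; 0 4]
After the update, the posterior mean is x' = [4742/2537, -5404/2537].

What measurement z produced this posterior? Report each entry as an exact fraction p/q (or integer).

z = [2, 2]

x̄ = F·x = [0, 10]
P̄ = F·P·Fᵀ + Q = [46 -15; -15 27]
S = H·P̄·Hᵀ + R = [152 -222; -222 391]
K = P̄·Hᵀ·S⁻¹ = [9461/10148 1479/5074; -9165/10148 -3069/5074]
x' − x̄ = [4742/2537, -30774/2537] = K·y
y = (KᵀK)⁻¹·Kᵀ·(x' − x̄) = [-8, 32]
z = y + H·x̄ = [-8, 32] + [10, -30] = [2, 2]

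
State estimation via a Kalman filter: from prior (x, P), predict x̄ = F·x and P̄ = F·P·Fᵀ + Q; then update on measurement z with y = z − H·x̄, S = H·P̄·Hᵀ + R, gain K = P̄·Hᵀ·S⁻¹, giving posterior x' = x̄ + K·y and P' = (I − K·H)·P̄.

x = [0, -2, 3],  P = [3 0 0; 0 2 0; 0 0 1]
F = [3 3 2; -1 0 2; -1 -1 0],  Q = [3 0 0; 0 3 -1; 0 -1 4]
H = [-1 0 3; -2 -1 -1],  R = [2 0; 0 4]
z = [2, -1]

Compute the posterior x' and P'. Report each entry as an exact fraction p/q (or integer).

x̄ = F·x = [0, 6, 2]
P̄ = F·P·Fᵀ + Q = [52 -5 -15; -5 10 2; -15 2 9]
y = z − H·x̄ = [-4, 7]
S = H·P̄·Hᵀ + R = [225 141; 141 155]
K = P̄·Hᵀ·S⁻¹ = [-3191/14994 -1741/4998; 1987/14994 -667/4998; 1277/4998 -183/1666]
x' = x̄ + K·y = [-23797/14994, 68009/14994, 1045/4998]
P' = (I − K·H)·P̄ = [31429/14994 -50315/14994 2783/4998; -50315/14994 124081/14994 -5149/4998; 2783/4998 -5149/4998 593/1666]

x' = [-23797/14994, 68009/14994, 1045/4998]
P' = [31429/14994 -50315/14994 2783/4998; -50315/14994 124081/14994 -5149/4998; 2783/4998 -5149/4998 593/1666]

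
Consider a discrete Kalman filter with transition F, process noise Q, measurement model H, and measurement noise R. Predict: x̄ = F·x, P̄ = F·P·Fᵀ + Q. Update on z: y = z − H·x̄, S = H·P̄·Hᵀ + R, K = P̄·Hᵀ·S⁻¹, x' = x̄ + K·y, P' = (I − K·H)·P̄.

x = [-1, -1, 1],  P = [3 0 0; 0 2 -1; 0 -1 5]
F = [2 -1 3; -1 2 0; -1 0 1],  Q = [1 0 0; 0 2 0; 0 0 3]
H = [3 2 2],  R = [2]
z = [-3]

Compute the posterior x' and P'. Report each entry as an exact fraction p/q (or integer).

x̄ = F·x = [2, -1, 2]
P̄ = F·P·Fᵀ + Q = [66 -16 10; -16 13 1; 10 1 11]
y = z − H·x̄ = [-11]
S = H·P̄·Hᵀ + R = [628]
K = P̄·Hᵀ·S⁻¹ = [93/314; -5/157; 27/314]
x' = x̄ + K·y = [-395/314, -102/157, 331/314]
P' = (I − K·H)·P̄ = [1713/157 -1582/157 -941/157; -1582/157 1941/157 427/157; -941/157 427/157 998/157]

x' = [-395/314, -102/157, 331/314]
P' = [1713/157 -1582/157 -941/157; -1582/157 1941/157 427/157; -941/157 427/157 998/157]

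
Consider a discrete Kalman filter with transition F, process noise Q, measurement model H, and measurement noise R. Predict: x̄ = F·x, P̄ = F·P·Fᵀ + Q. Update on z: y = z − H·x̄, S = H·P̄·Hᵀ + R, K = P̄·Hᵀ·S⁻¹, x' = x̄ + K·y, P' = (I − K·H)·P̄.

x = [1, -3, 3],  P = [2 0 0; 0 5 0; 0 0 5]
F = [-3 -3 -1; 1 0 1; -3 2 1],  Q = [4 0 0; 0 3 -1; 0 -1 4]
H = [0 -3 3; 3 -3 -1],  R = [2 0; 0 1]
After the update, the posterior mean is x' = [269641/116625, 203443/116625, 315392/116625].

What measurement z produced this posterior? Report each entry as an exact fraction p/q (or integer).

x̄ = F·x = [3, 4, -6]
P̄ = F·P·Fᵀ + Q = [72 -11 -17; -11 10 -2; -17 -2 47]
S = H·P̄·Hᵀ + R = [551 -93; -93 1074]
K = P̄·Hᵀ·S⁻¹ = [1802/194375 144892/583125; -14779/194375 -36959/583125; 49774/194375 -37021/583125]
x' − x̄ = [-80234/116625, -263057/116625, 1015142/116625] = K·y
y = (KᵀK)⁻¹·Kᵀ·(x' − x̄) = [33, -4]
z = y + H·x̄ = [33, -4] + [-30, 3] = [3, -1]

z = [3, -1]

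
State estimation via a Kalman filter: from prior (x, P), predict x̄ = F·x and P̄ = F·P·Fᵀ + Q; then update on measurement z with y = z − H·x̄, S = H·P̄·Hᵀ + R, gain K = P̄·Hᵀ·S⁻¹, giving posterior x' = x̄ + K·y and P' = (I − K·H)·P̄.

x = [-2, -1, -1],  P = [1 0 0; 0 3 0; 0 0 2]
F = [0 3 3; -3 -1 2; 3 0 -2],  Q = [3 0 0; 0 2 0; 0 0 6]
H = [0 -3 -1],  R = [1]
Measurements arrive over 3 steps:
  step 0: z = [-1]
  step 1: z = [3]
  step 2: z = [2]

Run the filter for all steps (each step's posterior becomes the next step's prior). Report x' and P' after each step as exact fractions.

step 0: x' = [-23/4, 11/12, -5/3], P' = [1917/40 169/40 -127/10; 169/40 239/120 -167/30; -127/10 -167/30 247/15]
step 1: x' = [-264801/50177, -253667/351239, -289346/351239], P' = [1751775/50177 -88977/50177 272340/50177; -88977/50177 832142/351239 -2324802/351239; 272340/50177 -2324802/351239 6810653/351239]
step 2: x' = [-3795447567/508554805, -486819947/508554805, 454777968/508554805], P' = [34977737856/508554805 -2448170559/508554805 7388672091/508554805; -2448170559/508554805 1332016886/508554805 -3748085609/508554805; 7388672091/508554805 -3748085609/508554805 11008565246/508554805]

step 0: x̄ = F·x = [-6, 5, -4]
step 0: P̄ = F·P·Fᵀ + Q = [48 3 -12; 3 22 -17; -12 -17 23]
step 0: y = z − H·x̄ = [10]
step 0: S = H·P̄·Hᵀ + R = [120]
step 0: K = P̄·Hᵀ·S⁻¹ = [1/40; -49/120; 7/30]
step 0: x' = x̄ + K·y = [-23/4, 11/12, -5/3]
step 0: P' = (I − K·H)·P̄ = [1917/40 169/40 -127/10; 169/40 239/120 -167/30; -127/10 -167/30 247/15]
step 1: x̄ = F·x = [-9/4, 13, -167/12]
step 1: P̄ = F·P·Fᵀ + Q = [2757/40 762/5 -5667/40; 762/5 3506/5 -3367/5; -5667/40 -3367/5 78671/120]
step 1: y = z − H·x̄ = [337/12]
step 1: S = H·P̄·Hᵀ + R = [351239/120]
step 1: K = P̄·Hᵀ·S⁻¹ = [-5409/50177; -171624/351239; 163753/351239]
step 1: x' = x̄ + K·y = [-264801/50177, -253667/351239, -289346/351239]
step 1: P' = (I − K·H)·P̄ = [1751775/50177 -88977/50177 272340/50177; -88977/50177 832142/351239 -2324802/351239; 272340/50177 -2324802/351239 6810653/351239]
step 2: x̄ = F·x = [-1629039/351239, 5235796/351239, -4982129/351239]
step 2: P̄ = F·P·Fᵀ + Q = [27992436/351239 19841217/351239 -15363237/351239; 19841217/351239 121824671/351239 -117508964/351239; -15363237/351239 -117508964/351239 116835311/351239]
step 2: y = z − H·x̄ = [11427737/351239]
step 2: S = H·P̄·Hᵀ + R = [508554805/351239]
step 2: K = P̄·Hᵀ·S⁻¹ = [-44160414/508554805; -247965049/508554805; 235691581/508554805]
step 2: x' = x̄ + K·y = [-3795447567/508554805, -486819947/508554805, 454777968/508554805]
step 2: P' = (I − K·H)·P̄ = [34977737856/508554805 -2448170559/508554805 7388672091/508554805; -2448170559/508554805 1332016886/508554805 -3748085609/508554805; 7388672091/508554805 -3748085609/508554805 11008565246/508554805]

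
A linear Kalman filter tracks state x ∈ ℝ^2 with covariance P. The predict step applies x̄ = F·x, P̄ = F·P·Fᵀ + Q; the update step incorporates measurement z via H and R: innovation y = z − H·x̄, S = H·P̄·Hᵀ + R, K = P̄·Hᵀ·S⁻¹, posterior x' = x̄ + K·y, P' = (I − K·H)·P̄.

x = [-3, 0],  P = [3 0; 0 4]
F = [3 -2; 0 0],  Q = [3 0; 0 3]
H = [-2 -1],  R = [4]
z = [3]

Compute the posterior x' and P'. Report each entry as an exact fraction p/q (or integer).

x̄ = F·x = [-9, 0]
P̄ = F·P·Fᵀ + Q = [46 0; 0 3]
y = z − H·x̄ = [-15]
S = H·P̄·Hᵀ + R = [191]
K = P̄·Hᵀ·S⁻¹ = [-92/191; -3/191]
x' = x̄ + K·y = [-339/191, 45/191]
P' = (I − K·H)·P̄ = [322/191 -276/191; -276/191 564/191]

x' = [-339/191, 45/191]
P' = [322/191 -276/191; -276/191 564/191]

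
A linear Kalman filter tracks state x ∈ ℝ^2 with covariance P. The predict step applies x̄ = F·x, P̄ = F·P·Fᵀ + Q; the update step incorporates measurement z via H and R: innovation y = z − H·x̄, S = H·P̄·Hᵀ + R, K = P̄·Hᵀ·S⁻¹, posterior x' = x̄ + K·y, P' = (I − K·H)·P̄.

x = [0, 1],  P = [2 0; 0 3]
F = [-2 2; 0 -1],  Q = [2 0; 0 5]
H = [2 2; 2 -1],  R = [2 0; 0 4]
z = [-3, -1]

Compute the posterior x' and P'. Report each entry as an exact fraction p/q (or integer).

x' = [-546/697, -467/697]
P' = [337/697 -216/697; -216/697 428/697]

x̄ = F·x = [2, -1]
P̄ = F·P·Fᵀ + Q = [22 -6; -6 8]
y = z − H·x̄ = [-5, -6]
S = H·P̄·Hᵀ + R = [74 60; 60 124]
K = P̄·Hᵀ·S⁻¹ = [121/697 445/1394; 212/697 -215/697]
x' = x̄ + K·y = [-546/697, -467/697]
P' = (I − K·H)·P̄ = [337/697 -216/697; -216/697 428/697]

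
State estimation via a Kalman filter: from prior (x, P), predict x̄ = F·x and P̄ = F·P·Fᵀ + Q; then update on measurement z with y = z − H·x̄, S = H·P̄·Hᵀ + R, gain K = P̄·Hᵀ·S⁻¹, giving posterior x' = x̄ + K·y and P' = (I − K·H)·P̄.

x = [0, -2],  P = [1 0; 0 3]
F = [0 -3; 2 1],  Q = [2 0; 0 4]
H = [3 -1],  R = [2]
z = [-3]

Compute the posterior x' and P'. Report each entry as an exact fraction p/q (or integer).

x̄ = F·x = [6, -2]
P̄ = F·P·Fᵀ + Q = [29 -9; -9 11]
y = z − H·x̄ = [-23]
S = H·P̄·Hᵀ + R = [328]
K = P̄·Hᵀ·S⁻¹ = [12/41; -19/164]
x' = x̄ + K·y = [-30/41, 109/164]
P' = (I − K·H)·P̄ = [37/41 87/41; 87/41 541/82]

x' = [-30/41, 109/164]
P' = [37/41 87/41; 87/41 541/82]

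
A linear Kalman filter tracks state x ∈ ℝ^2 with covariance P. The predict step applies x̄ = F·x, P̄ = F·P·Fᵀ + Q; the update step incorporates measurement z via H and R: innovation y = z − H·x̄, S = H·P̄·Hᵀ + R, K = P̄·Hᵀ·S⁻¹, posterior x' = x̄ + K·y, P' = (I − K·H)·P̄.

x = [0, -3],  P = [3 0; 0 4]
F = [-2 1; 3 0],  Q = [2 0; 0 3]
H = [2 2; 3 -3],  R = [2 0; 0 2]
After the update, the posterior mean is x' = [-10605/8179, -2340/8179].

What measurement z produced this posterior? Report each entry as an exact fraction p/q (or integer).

x̄ = F·x = [-3, 0]
P̄ = F·P·Fᵀ + Q = [18 -18; -18 30]
S = H·P̄·Hᵀ + R = [50 -72; -72 758]
K = P̄·Hᵀ·S⁻¹ = [1944/8179 1350/8179; 1956/8179 -1368/8179]
x' − x̄ = [13932/8179, -2340/8179] = K·y
y = (KᵀK)⁻¹·Kᵀ·(x' − x̄) = [3, 6]
z = y + H·x̄ = [3, 6] + [-6, -9] = [-3, -3]

z = [-3, -3]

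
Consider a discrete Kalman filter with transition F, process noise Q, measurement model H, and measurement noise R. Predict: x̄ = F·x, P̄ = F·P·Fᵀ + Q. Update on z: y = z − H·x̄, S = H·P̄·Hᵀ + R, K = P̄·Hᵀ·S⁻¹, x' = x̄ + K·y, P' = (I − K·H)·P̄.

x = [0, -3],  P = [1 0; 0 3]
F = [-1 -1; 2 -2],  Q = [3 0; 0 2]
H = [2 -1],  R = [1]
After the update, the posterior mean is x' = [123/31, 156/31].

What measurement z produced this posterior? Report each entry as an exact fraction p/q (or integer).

z = [3]

x̄ = F·x = [3, 6]
P̄ = F·P·Fᵀ + Q = [7 4; 4 18]
S = H·P̄·Hᵀ + R = [31]
K = P̄·Hᵀ·S⁻¹ = [10/31; -10/31]
x' − x̄ = [30/31, -30/31] = K·y
y = (KᵀK)⁻¹·Kᵀ·(x' − x̄) = [3]
z = y + H·x̄ = [3] + [0] = [3]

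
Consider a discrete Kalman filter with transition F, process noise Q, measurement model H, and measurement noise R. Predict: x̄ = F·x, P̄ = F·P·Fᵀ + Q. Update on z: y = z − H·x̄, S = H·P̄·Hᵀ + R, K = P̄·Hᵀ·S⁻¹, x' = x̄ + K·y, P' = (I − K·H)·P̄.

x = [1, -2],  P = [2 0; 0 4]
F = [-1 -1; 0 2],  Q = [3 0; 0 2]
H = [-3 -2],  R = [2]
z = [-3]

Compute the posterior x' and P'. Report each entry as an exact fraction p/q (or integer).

x̄ = F·x = [1, -4]
P̄ = F·P·Fᵀ + Q = [9 -8; -8 18]
y = z − H·x̄ = [-8]
S = H·P̄·Hᵀ + R = [59]
K = P̄·Hᵀ·S⁻¹ = [-11/59; -12/59]
x' = x̄ + K·y = [147/59, -140/59]
P' = (I − K·H)·P̄ = [410/59 -604/59; -604/59 918/59]

x' = [147/59, -140/59]
P' = [410/59 -604/59; -604/59 918/59]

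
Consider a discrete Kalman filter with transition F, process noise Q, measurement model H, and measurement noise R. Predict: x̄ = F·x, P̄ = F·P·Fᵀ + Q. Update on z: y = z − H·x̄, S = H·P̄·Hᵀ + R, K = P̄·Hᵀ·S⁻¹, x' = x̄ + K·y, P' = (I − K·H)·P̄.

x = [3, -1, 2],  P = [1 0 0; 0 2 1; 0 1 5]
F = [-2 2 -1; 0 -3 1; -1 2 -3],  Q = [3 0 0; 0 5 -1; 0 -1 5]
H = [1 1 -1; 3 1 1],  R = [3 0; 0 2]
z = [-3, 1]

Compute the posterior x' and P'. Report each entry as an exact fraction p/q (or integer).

x' = [-2187/3341, 836/10023, 25196/10023]
P' = [8745/3341 -16423/3341 -8062/3341; -16423/3341 103949/10023 43076/10023; -8062/3341 43076/10023 34304/10023]

x̄ = F·x = [-10, 5, -11]
P̄ = F·P·Fᵀ + Q = [16 -12 17; -12 22 -17; 17 -17 47]
y = z − H·x̄ = [-9, 37]
S = H·P̄·Hᵀ + R = [64 -59; -59 211]
K = P̄·Hᵀ·S⁻¹ = [128/3341 875/3341; 3868/10023 -391/10023; -5138/10023 2411/10023]
x' = x̄ + K·y = [-2187/3341, 836/10023, 25196/10023]
P' = (I − K·H)·P̄ = [8745/3341 -16423/3341 -8062/3341; -16423/3341 103949/10023 43076/10023; -8062/3341 43076/10023 34304/10023]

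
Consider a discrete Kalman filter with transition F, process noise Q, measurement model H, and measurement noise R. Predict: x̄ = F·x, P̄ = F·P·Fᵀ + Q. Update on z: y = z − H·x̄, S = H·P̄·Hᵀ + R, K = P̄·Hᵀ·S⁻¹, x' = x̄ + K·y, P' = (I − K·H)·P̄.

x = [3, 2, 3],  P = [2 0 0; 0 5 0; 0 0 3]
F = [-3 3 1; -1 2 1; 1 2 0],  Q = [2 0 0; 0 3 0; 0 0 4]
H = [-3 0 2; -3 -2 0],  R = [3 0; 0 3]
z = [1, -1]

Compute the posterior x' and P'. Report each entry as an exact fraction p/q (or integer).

x̄ = F·x = [0, 4, 7]
P̄ = F·P·Fᵀ + Q = [68 39 24; 39 28 18; 24 18 26]
y = z − H·x̄ = [-13, 7]
S = H·P̄·Hᵀ + R = [431 630; 630 1195]
K = P̄·Hᵀ·S⁻¹ = [-1752/23629 -23262/118145; 2439/23629 -23533/118145; 8828/23629 -33948/118145]
x' = x̄ + K·y = [-48954/118145, 149314/118145, 15559/118145]
P' = (I − K·H)·P̄ = [107416/118145 -126231/118145 147984/118145; -126231/118145 224646/118145 -171054/118145; 147984/118145 -171054/118145 288186/118145]

x' = [-48954/118145, 149314/118145, 15559/118145]
P' = [107416/118145 -126231/118145 147984/118145; -126231/118145 224646/118145 -171054/118145; 147984/118145 -171054/118145 288186/118145]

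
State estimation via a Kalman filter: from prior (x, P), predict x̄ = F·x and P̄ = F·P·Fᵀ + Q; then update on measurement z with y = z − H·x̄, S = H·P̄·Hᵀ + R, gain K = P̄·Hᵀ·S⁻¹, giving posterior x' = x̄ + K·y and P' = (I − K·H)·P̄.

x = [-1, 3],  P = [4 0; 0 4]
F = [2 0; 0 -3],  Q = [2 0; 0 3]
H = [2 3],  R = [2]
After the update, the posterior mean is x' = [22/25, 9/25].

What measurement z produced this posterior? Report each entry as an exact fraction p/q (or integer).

x̄ = F·x = [-2, -9]
P̄ = F·P·Fᵀ + Q = [18 0; 0 39]
S = H·P̄·Hᵀ + R = [425]
K = P̄·Hᵀ·S⁻¹ = [36/425; 117/425]
x' − x̄ = [72/25, 234/25] = K·y
y = (KᵀK)⁻¹·Kᵀ·(x' − x̄) = [34]
z = y + H·x̄ = [34] + [-31] = [3]

z = [3]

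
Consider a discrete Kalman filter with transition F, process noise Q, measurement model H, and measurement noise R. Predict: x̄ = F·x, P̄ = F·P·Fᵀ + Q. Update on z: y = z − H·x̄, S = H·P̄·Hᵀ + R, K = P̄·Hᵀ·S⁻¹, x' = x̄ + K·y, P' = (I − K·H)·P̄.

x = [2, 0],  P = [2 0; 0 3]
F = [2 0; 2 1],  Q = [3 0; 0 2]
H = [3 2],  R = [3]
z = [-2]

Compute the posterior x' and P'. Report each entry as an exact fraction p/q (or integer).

x̄ = F·x = [4, 4]
P̄ = F·P·Fᵀ + Q = [11 8; 8 13]
y = z − H·x̄ = [-22]
S = H·P̄·Hᵀ + R = [250]
K = P̄·Hᵀ·S⁻¹ = [49/250; 1/5]
x' = x̄ + K·y = [-39/125, -2/5]
P' = (I − K·H)·P̄ = [349/250 -9/5; -9/5 3]

x' = [-39/125, -2/5]
P' = [349/250 -9/5; -9/5 3]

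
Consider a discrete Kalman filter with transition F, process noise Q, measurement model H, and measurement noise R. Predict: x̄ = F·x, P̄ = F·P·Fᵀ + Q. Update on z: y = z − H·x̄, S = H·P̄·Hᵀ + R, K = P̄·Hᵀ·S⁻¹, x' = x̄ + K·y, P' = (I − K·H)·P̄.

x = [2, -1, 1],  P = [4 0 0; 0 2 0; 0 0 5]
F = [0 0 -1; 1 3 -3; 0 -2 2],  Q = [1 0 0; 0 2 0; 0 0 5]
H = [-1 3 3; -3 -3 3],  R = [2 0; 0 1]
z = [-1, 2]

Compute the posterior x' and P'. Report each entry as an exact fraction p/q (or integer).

x' = [23315/114442, -31727/57221, 36831/114442]
P' = [447969/228884 -74793/114442 294871/228884; -74793/114442 17202/57221 -46173/114442; 294871/228884 -46173/114442 212861/228884]

x̄ = F·x = [-1, -4, 4]
P̄ = F·P·Fᵀ + Q = [6 15 -10; 15 69 -42; -10 -42 33]
y = z − H·x̄ = [-2, -25]
S = H·P̄·Hᵀ + R = [140 -276; -276 2179]
K = P̄·Hᵀ·S⁻¹ = [-6057/228884 -2634/57221; 19743/114442 -8676/57221; 33337/228884 7752/57221]
x' = x̄ + K·y = [23315/114442, -31727/57221, 36831/114442]
P' = (I − K·H)·P̄ = [447969/228884 -74793/114442 294871/228884; -74793/114442 17202/57221 -46173/114442; 294871/228884 -46173/114442 212861/228884]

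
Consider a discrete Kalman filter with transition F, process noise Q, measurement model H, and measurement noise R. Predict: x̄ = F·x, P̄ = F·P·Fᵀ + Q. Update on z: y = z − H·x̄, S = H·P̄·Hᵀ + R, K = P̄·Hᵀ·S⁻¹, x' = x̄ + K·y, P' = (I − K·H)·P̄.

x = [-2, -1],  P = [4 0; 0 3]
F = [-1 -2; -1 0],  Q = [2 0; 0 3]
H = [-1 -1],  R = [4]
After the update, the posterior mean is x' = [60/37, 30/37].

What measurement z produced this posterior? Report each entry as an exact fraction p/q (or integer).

x̄ = F·x = [4, 2]
P̄ = F·P·Fᵀ + Q = [18 4; 4 7]
S = H·P̄·Hᵀ + R = [37]
K = P̄·Hᵀ·S⁻¹ = [-22/37; -11/37]
x' − x̄ = [-88/37, -44/37] = K·y
y = (KᵀK)⁻¹·Kᵀ·(x' − x̄) = [4]
z = y + H·x̄ = [4] + [-6] = [-2]

z = [-2]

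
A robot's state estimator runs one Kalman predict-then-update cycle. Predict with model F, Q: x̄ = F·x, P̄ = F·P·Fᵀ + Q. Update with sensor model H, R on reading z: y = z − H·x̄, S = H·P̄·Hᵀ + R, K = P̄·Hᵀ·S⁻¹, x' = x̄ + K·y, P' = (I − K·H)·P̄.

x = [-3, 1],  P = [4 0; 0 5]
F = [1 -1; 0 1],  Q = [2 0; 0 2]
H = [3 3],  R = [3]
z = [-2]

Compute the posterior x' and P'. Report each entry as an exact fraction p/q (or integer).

x̄ = F·x = [-4, 1]
P̄ = F·P·Fᵀ + Q = [11 -5; -5 7]
y = z − H·x̄ = [7]
S = H·P̄·Hᵀ + R = [75]
K = P̄·Hᵀ·S⁻¹ = [6/25; 2/25]
x' = x̄ + K·y = [-58/25, 39/25]
P' = (I − K·H)·P̄ = [167/25 -161/25; -161/25 163/25]

x' = [-58/25, 39/25]
P' = [167/25 -161/25; -161/25 163/25]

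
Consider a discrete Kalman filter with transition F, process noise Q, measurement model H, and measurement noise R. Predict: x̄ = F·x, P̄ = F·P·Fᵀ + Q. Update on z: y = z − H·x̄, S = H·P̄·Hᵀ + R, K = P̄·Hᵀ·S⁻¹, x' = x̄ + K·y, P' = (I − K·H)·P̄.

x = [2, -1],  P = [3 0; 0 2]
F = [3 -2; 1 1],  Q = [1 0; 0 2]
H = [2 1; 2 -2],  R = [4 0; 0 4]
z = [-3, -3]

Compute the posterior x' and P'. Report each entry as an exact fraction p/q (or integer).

x' = [-1281/940, 7/470]
P' = [1279/2350 237/1175; 237/1175 922/1175]

x̄ = F·x = [8, 1]
P̄ = F·P·Fᵀ + Q = [36 5; 5 7]
y = z − H·x̄ = [-20, -17]
S = H·P̄·Hᵀ + R = [175 120; 120 136]
K = P̄·Hᵀ·S⁻¹ = [379/1175 161/940; 349/1175 -137/470]
x' = x̄ + K·y = [-1281/940, 7/470]
P' = (I − K·H)·P̄ = [1279/2350 237/1175; 237/1175 922/1175]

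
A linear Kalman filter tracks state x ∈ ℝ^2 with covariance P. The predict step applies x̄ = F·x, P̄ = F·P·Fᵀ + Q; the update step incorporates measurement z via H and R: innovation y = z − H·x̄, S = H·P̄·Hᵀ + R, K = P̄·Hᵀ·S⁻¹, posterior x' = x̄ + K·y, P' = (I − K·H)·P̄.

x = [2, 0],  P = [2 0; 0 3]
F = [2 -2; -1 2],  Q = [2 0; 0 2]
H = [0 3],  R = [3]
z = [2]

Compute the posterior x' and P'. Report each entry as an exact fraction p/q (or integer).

x̄ = F·x = [4, -2]
P̄ = F·P·Fᵀ + Q = [22 -16; -16 16]
y = z − H·x̄ = [8]
S = H·P̄·Hᵀ + R = [147]
K = P̄·Hᵀ·S⁻¹ = [-16/49; 16/49]
x' = x̄ + K·y = [68/49, 30/49]
P' = (I − K·H)·P̄ = [310/49 -16/49; -16/49 16/49]

x' = [68/49, 30/49]
P' = [310/49 -16/49; -16/49 16/49]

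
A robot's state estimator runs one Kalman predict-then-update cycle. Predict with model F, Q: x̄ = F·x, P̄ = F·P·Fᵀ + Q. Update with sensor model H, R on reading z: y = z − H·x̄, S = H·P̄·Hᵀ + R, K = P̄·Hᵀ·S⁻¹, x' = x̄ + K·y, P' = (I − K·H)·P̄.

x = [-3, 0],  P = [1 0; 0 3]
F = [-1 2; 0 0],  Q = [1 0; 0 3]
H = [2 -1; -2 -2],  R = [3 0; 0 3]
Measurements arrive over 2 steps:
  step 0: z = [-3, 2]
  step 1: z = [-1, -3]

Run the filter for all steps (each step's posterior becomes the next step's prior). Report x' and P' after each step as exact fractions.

step 0: x̄ = F·x = [3, 0]
step 0: P̄ = F·P·Fᵀ + Q = [14 0; 0 3]
step 0: y = z − H·x̄ = [-9, 8]
step 0: S = H·P̄·Hᵀ + R = [62 -50; -50 71]
step 0: K = P̄·Hᵀ·S⁻¹ = [98/317 -56/317; -171/634 -87/317]
step 0: x' = x̄ + K·y = [-379/317, 147/634]
step 0: P' = (I − K·H)·P̄ = [126/317 -42/317; -42/317 345/634]
step 1: x̄ = F·x = [526/317, 0]
step 1: P̄ = F·P·Fᵀ + Q = [1301/317 0; 0 3]
step 1: y = z − H·x̄ = [-1369/317, 101/317]
step 1: S = H·P̄·Hᵀ + R = [7106/317 -3302/317; -3302/317 9959/317]
step 1: K = P̄·Hᵀ·S⁻¹ = [9107/31475 -5204/31475; -16563/62950 -8757/31475]
step 1: x' = x̄ + K·y = [11239/31475, 65949/62950]
step 1: P' = (I − K·H)·P̄ = [11709/31475 -3903/31475; -3903/31475 34077/62950]

step 0: x' = [-379/317, 147/634], P' = [126/317 -42/317; -42/317 345/634]
step 1: x' = [11239/31475, 65949/62950], P' = [11709/31475 -3903/31475; -3903/31475 34077/62950]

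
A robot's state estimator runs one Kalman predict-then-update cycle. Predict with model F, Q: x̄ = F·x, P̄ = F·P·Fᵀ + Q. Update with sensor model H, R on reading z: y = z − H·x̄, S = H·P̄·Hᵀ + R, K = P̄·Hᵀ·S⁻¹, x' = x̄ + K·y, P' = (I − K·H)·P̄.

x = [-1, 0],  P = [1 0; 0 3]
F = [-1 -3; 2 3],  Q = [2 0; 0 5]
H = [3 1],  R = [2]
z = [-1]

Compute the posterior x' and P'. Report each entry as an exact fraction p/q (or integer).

x̄ = F·x = [1, -2]
P̄ = F·P·Fᵀ + Q = [30 -29; -29 36]
y = z − H·x̄ = [-2]
S = H·P̄·Hᵀ + R = [134]
K = P̄·Hᵀ·S⁻¹ = [61/134; -51/134]
x' = x̄ + K·y = [6/67, -83/67]
P' = (I − K·H)·P̄ = [299/134 -775/134; -775/134 2223/134]

x' = [6/67, -83/67]
P' = [299/134 -775/134; -775/134 2223/134]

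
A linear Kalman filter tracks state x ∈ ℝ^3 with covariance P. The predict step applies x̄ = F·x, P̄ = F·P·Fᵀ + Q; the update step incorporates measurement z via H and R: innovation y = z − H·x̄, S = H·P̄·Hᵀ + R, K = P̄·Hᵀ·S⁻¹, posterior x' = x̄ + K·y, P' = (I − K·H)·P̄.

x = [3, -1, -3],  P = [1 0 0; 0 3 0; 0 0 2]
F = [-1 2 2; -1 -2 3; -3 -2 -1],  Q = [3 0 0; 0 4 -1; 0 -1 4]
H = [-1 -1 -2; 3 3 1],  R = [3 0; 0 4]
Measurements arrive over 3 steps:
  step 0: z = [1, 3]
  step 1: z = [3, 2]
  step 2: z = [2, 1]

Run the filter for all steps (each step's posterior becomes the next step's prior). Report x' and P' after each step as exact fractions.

step 0: x̄ = F·x = [-11, -10, -4]
step 0: P̄ = F·P·Fᵀ + Q = [24 1 -13; 1 35 8; -13 8 27]
step 0: y = z − H·x̄ = [-28, 70]
step 0: S = H·P̄·Hᵀ + R = [152 -202; -202 550]
step 0: K = P̄·Hᵀ·S⁻¹ = [6537/21398 4813/21398; -1292/10699 1782/10699; -12263/21398 -4037/21398]
step 0: x' = x̄ + K·y = [-40752/10699, 53926/10699, -12409/10699]
step 0: P' = (I − K·H)·P̄ = [208609/21398 -98493/10699 -15617/21398; -98493/10699 100569/10699 900/10699; -15617/21398 900/10699 25303/21398]
step 1: x̄ = F·x = [9522/823, -104327/10699, 26813/10699]
step 1: P̄ = F·P·Fᵀ + Q = [157183/1646 -13940/823 24073/823; -13940/823 305319/10699 -62540/10699; 24073/823 -62540/10699 171297/10699]
step 1: y = z − H·x̄ = [105182/10699, -63792/10699]
step 1: S = H·P̄·Hᵀ + R = [5366979/21398 -9978325/21398; -9978325/21398 20795327/21398]
step 1: K = P̄·Hᵀ·S⁻¹ = [-29528145/80388778 54214945/562721446; 20771342/40194389 11164248/40194389; -41745517/80388778 -90289721/562721446]
step 1: x' = x̄ + K·y = [2077659207/281360723, -254302125/40194389, -462105186/281360723]
step 1: P' = (I − K·H)·P̄ = [11044795933/562721446 -791576445/40194389 328682671/562721446; -791576445/40194389 821902047/40194389 -46319814/40194389; 328682671/562721446 -46319814/40194389 598225291/562721446]
step 2: x̄ = F·x = [-6562099329/281360723, 96254985/281360723, -2210642685/281360723]
step 2: P̄ = F·P·Fᵀ + Q = [98978107135/562721446 -17166367550/281360723 16243577263/281360723; -17166367550/281360723 13093787887/281360723 -5944304256/281360723; 16243577263/281360723 -5944304256/281360723 7336066393/281360723]
step 2: y = z − H·x̄ = [-10324408268/281360723, 21889536440/281360723]
step 2: S = H·P̄·Hᵀ + R = [199271092247/562721446 -343034725797/562721446; -343034725797/562721446 649016209035/562721446]
step 2: K = P̄·Hᵀ·S⁻¹ = [-1274407815867/2301779413174 1164982592833/20716014718566; 815255999990/1150889706587 366487150640/1150889706587; -1220772430471/2301779413174 -3366323563481/20716014718566]
step 2: x' = x̄ + K·y = [14177426520185/10358007359283, -1009462421175/1150889706587, -10749886971763/10358007359283]
step 2: P' = (I − K·H)·P̄ = [533048358920881/20716014718566 -29892566054335/1150889706587 19713420542779/20716014718566; -29892566054335/1150889706587 30968099095353/1150889706587 -1760650520494/1150889706587; 19713420542779/20716014718566 -1760650520494/1150889706587 22469572224415/20716014718566]

step 0: x' = [-40752/10699, 53926/10699, -12409/10699], P' = [208609/21398 -98493/10699 -15617/21398; -98493/10699 100569/10699 900/10699; -15617/21398 900/10699 25303/21398]
step 1: x' = [2077659207/281360723, -254302125/40194389, -462105186/281360723], P' = [11044795933/562721446 -791576445/40194389 328682671/562721446; -791576445/40194389 821902047/40194389 -46319814/40194389; 328682671/562721446 -46319814/40194389 598225291/562721446]
step 2: x' = [14177426520185/10358007359283, -1009462421175/1150889706587, -10749886971763/10358007359283], P' = [533048358920881/20716014718566 -29892566054335/1150889706587 19713420542779/20716014718566; -29892566054335/1150889706587 30968099095353/1150889706587 -1760650520494/1150889706587; 19713420542779/20716014718566 -1760650520494/1150889706587 22469572224415/20716014718566]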